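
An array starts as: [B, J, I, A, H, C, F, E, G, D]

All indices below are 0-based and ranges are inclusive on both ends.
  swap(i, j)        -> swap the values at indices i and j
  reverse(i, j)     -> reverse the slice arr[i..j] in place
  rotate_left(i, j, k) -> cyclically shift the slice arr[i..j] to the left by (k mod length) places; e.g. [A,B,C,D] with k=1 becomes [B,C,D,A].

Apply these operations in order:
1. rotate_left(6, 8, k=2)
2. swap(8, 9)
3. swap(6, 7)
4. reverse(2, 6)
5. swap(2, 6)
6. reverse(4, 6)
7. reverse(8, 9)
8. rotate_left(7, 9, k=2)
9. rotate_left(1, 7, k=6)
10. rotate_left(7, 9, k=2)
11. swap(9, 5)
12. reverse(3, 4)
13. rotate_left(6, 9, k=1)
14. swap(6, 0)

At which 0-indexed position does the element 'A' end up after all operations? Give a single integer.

Answer: 9

Derivation:
After 1 (rotate_left(6, 8, k=2)): [B, J, I, A, H, C, G, F, E, D]
After 2 (swap(8, 9)): [B, J, I, A, H, C, G, F, D, E]
After 3 (swap(6, 7)): [B, J, I, A, H, C, F, G, D, E]
After 4 (reverse(2, 6)): [B, J, F, C, H, A, I, G, D, E]
After 5 (swap(2, 6)): [B, J, I, C, H, A, F, G, D, E]
After 6 (reverse(4, 6)): [B, J, I, C, F, A, H, G, D, E]
After 7 (reverse(8, 9)): [B, J, I, C, F, A, H, G, E, D]
After 8 (rotate_left(7, 9, k=2)): [B, J, I, C, F, A, H, D, G, E]
After 9 (rotate_left(1, 7, k=6)): [B, D, J, I, C, F, A, H, G, E]
After 10 (rotate_left(7, 9, k=2)): [B, D, J, I, C, F, A, E, H, G]
After 11 (swap(9, 5)): [B, D, J, I, C, G, A, E, H, F]
After 12 (reverse(3, 4)): [B, D, J, C, I, G, A, E, H, F]
After 13 (rotate_left(6, 9, k=1)): [B, D, J, C, I, G, E, H, F, A]
After 14 (swap(6, 0)): [E, D, J, C, I, G, B, H, F, A]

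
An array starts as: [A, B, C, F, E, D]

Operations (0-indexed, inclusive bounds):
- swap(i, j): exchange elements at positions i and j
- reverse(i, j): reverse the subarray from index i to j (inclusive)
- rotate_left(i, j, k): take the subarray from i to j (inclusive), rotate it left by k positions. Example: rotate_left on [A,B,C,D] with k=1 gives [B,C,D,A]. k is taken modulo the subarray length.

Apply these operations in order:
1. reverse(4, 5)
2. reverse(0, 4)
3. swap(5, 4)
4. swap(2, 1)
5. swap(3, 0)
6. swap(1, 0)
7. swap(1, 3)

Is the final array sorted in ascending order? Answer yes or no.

After 1 (reverse(4, 5)): [A, B, C, F, D, E]
After 2 (reverse(0, 4)): [D, F, C, B, A, E]
After 3 (swap(5, 4)): [D, F, C, B, E, A]
After 4 (swap(2, 1)): [D, C, F, B, E, A]
After 5 (swap(3, 0)): [B, C, F, D, E, A]
After 6 (swap(1, 0)): [C, B, F, D, E, A]
After 7 (swap(1, 3)): [C, D, F, B, E, A]

Answer: no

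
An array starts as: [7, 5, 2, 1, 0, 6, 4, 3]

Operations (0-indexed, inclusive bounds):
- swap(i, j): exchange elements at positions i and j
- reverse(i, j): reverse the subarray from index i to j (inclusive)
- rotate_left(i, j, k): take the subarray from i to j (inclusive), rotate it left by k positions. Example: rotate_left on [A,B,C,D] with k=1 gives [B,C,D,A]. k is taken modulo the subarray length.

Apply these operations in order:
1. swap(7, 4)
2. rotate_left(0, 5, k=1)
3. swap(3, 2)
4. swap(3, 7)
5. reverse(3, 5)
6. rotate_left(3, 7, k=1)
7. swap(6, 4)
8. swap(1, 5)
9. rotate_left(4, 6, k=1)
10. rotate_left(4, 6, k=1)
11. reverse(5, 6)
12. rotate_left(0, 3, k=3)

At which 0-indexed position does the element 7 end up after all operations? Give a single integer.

Answer: 7

Derivation:
After 1 (swap(7, 4)): [7, 5, 2, 1, 3, 6, 4, 0]
After 2 (rotate_left(0, 5, k=1)): [5, 2, 1, 3, 6, 7, 4, 0]
After 3 (swap(3, 2)): [5, 2, 3, 1, 6, 7, 4, 0]
After 4 (swap(3, 7)): [5, 2, 3, 0, 6, 7, 4, 1]
After 5 (reverse(3, 5)): [5, 2, 3, 7, 6, 0, 4, 1]
After 6 (rotate_left(3, 7, k=1)): [5, 2, 3, 6, 0, 4, 1, 7]
After 7 (swap(6, 4)): [5, 2, 3, 6, 1, 4, 0, 7]
After 8 (swap(1, 5)): [5, 4, 3, 6, 1, 2, 0, 7]
After 9 (rotate_left(4, 6, k=1)): [5, 4, 3, 6, 2, 0, 1, 7]
After 10 (rotate_left(4, 6, k=1)): [5, 4, 3, 6, 0, 1, 2, 7]
After 11 (reverse(5, 6)): [5, 4, 3, 6, 0, 2, 1, 7]
After 12 (rotate_left(0, 3, k=3)): [6, 5, 4, 3, 0, 2, 1, 7]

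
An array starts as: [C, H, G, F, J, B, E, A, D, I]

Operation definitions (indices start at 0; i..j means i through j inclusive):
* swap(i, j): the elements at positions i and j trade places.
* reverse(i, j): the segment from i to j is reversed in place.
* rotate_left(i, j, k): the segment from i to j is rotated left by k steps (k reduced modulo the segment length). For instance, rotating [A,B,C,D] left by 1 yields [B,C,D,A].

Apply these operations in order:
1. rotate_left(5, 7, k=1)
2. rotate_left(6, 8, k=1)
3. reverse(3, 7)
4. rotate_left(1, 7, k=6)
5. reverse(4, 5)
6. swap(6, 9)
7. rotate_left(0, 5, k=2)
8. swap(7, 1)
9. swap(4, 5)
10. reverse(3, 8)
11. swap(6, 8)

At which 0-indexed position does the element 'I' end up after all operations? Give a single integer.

After 1 (rotate_left(5, 7, k=1)): [C, H, G, F, J, E, A, B, D, I]
After 2 (rotate_left(6, 8, k=1)): [C, H, G, F, J, E, B, D, A, I]
After 3 (reverse(3, 7)): [C, H, G, D, B, E, J, F, A, I]
After 4 (rotate_left(1, 7, k=6)): [C, F, H, G, D, B, E, J, A, I]
After 5 (reverse(4, 5)): [C, F, H, G, B, D, E, J, A, I]
After 6 (swap(6, 9)): [C, F, H, G, B, D, I, J, A, E]
After 7 (rotate_left(0, 5, k=2)): [H, G, B, D, C, F, I, J, A, E]
After 8 (swap(7, 1)): [H, J, B, D, C, F, I, G, A, E]
After 9 (swap(4, 5)): [H, J, B, D, F, C, I, G, A, E]
After 10 (reverse(3, 8)): [H, J, B, A, G, I, C, F, D, E]
After 11 (swap(6, 8)): [H, J, B, A, G, I, D, F, C, E]

Answer: 5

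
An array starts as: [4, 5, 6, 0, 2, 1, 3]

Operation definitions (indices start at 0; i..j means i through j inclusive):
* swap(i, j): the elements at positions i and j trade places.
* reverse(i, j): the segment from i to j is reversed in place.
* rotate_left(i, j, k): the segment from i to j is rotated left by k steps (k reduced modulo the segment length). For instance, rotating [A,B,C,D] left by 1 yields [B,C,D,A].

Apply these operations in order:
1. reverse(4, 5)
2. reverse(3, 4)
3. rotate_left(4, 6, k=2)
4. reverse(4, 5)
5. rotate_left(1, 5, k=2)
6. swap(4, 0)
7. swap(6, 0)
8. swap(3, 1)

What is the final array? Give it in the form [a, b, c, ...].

After 1 (reverse(4, 5)): [4, 5, 6, 0, 1, 2, 3]
After 2 (reverse(3, 4)): [4, 5, 6, 1, 0, 2, 3]
After 3 (rotate_left(4, 6, k=2)): [4, 5, 6, 1, 3, 0, 2]
After 4 (reverse(4, 5)): [4, 5, 6, 1, 0, 3, 2]
After 5 (rotate_left(1, 5, k=2)): [4, 1, 0, 3, 5, 6, 2]
After 6 (swap(4, 0)): [5, 1, 0, 3, 4, 6, 2]
After 7 (swap(6, 0)): [2, 1, 0, 3, 4, 6, 5]
After 8 (swap(3, 1)): [2, 3, 0, 1, 4, 6, 5]

Answer: [2, 3, 0, 1, 4, 6, 5]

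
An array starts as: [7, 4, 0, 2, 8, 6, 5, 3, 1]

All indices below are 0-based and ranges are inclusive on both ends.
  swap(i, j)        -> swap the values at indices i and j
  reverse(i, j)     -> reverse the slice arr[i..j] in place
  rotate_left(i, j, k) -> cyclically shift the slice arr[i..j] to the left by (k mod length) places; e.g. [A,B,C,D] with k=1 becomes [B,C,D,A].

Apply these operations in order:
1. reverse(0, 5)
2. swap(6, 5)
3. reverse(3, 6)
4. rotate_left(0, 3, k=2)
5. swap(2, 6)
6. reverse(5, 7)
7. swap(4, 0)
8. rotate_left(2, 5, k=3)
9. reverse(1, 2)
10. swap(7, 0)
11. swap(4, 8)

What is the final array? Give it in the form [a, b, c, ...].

Answer: [4, 3, 7, 0, 1, 2, 6, 5, 8]

Derivation:
After 1 (reverse(0, 5)): [6, 8, 2, 0, 4, 7, 5, 3, 1]
After 2 (swap(6, 5)): [6, 8, 2, 0, 4, 5, 7, 3, 1]
After 3 (reverse(3, 6)): [6, 8, 2, 7, 5, 4, 0, 3, 1]
After 4 (rotate_left(0, 3, k=2)): [2, 7, 6, 8, 5, 4, 0, 3, 1]
After 5 (swap(2, 6)): [2, 7, 0, 8, 5, 4, 6, 3, 1]
After 6 (reverse(5, 7)): [2, 7, 0, 8, 5, 3, 6, 4, 1]
After 7 (swap(4, 0)): [5, 7, 0, 8, 2, 3, 6, 4, 1]
After 8 (rotate_left(2, 5, k=3)): [5, 7, 3, 0, 8, 2, 6, 4, 1]
After 9 (reverse(1, 2)): [5, 3, 7, 0, 8, 2, 6, 4, 1]
After 10 (swap(7, 0)): [4, 3, 7, 0, 8, 2, 6, 5, 1]
After 11 (swap(4, 8)): [4, 3, 7, 0, 1, 2, 6, 5, 8]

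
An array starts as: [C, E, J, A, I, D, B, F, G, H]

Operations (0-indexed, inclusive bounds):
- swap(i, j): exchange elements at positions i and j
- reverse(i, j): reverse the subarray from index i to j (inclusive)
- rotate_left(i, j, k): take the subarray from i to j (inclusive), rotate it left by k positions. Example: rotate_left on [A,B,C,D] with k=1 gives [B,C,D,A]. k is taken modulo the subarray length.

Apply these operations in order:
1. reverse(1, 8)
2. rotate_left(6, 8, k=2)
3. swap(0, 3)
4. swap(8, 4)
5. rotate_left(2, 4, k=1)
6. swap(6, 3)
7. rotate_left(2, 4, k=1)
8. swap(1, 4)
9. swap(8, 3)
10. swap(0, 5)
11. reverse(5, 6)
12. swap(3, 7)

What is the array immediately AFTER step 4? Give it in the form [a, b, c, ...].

After 1 (reverse(1, 8)): [C, G, F, B, D, I, A, J, E, H]
After 2 (rotate_left(6, 8, k=2)): [C, G, F, B, D, I, E, A, J, H]
After 3 (swap(0, 3)): [B, G, F, C, D, I, E, A, J, H]
After 4 (swap(8, 4)): [B, G, F, C, J, I, E, A, D, H]

Answer: [B, G, F, C, J, I, E, A, D, H]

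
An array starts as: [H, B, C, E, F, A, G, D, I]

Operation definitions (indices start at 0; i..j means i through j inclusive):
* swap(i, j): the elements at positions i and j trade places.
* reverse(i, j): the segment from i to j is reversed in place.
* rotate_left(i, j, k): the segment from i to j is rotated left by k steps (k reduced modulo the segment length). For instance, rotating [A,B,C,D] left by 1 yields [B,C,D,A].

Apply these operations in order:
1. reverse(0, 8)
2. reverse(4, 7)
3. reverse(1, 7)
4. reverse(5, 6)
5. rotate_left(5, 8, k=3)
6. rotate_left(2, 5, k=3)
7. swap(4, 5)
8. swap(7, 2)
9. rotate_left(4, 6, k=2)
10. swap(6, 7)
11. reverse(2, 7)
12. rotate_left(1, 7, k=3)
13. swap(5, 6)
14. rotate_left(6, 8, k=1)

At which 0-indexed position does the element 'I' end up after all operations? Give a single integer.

Answer: 0

Derivation:
After 1 (reverse(0, 8)): [I, D, G, A, F, E, C, B, H]
After 2 (reverse(4, 7)): [I, D, G, A, B, C, E, F, H]
After 3 (reverse(1, 7)): [I, F, E, C, B, A, G, D, H]
After 4 (reverse(5, 6)): [I, F, E, C, B, G, A, D, H]
After 5 (rotate_left(5, 8, k=3)): [I, F, E, C, B, H, G, A, D]
After 6 (rotate_left(2, 5, k=3)): [I, F, H, E, C, B, G, A, D]
After 7 (swap(4, 5)): [I, F, H, E, B, C, G, A, D]
After 8 (swap(7, 2)): [I, F, A, E, B, C, G, H, D]
After 9 (rotate_left(4, 6, k=2)): [I, F, A, E, G, B, C, H, D]
After 10 (swap(6, 7)): [I, F, A, E, G, B, H, C, D]
After 11 (reverse(2, 7)): [I, F, C, H, B, G, E, A, D]
After 12 (rotate_left(1, 7, k=3)): [I, B, G, E, A, F, C, H, D]
After 13 (swap(5, 6)): [I, B, G, E, A, C, F, H, D]
After 14 (rotate_left(6, 8, k=1)): [I, B, G, E, A, C, H, D, F]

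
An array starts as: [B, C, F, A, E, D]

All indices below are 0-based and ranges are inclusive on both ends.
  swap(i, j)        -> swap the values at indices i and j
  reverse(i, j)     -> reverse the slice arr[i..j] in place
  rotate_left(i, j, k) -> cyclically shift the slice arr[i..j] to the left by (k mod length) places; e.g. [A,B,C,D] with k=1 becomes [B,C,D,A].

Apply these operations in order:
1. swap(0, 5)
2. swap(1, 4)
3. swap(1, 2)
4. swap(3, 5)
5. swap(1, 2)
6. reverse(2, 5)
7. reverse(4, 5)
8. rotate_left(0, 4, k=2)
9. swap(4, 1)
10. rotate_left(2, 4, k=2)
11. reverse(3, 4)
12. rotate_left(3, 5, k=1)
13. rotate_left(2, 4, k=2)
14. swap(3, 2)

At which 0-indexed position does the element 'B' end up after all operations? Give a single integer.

After 1 (swap(0, 5)): [D, C, F, A, E, B]
After 2 (swap(1, 4)): [D, E, F, A, C, B]
After 3 (swap(1, 2)): [D, F, E, A, C, B]
After 4 (swap(3, 5)): [D, F, E, B, C, A]
After 5 (swap(1, 2)): [D, E, F, B, C, A]
After 6 (reverse(2, 5)): [D, E, A, C, B, F]
After 7 (reverse(4, 5)): [D, E, A, C, F, B]
After 8 (rotate_left(0, 4, k=2)): [A, C, F, D, E, B]
After 9 (swap(4, 1)): [A, E, F, D, C, B]
After 10 (rotate_left(2, 4, k=2)): [A, E, C, F, D, B]
After 11 (reverse(3, 4)): [A, E, C, D, F, B]
After 12 (rotate_left(3, 5, k=1)): [A, E, C, F, B, D]
After 13 (rotate_left(2, 4, k=2)): [A, E, B, C, F, D]
After 14 (swap(3, 2)): [A, E, C, B, F, D]

Answer: 3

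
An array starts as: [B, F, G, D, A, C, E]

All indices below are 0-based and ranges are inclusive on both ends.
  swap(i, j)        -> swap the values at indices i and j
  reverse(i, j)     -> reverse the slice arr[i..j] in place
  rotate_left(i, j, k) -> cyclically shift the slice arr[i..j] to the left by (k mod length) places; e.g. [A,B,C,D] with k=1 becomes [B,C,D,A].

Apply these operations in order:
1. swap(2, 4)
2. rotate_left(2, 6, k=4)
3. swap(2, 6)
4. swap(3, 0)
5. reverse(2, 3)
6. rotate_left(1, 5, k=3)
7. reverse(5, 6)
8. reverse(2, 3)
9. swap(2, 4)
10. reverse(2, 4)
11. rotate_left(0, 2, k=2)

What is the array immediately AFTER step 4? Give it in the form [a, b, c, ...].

Answer: [A, F, C, B, D, G, E]

Derivation:
After 1 (swap(2, 4)): [B, F, A, D, G, C, E]
After 2 (rotate_left(2, 6, k=4)): [B, F, E, A, D, G, C]
After 3 (swap(2, 6)): [B, F, C, A, D, G, E]
After 4 (swap(3, 0)): [A, F, C, B, D, G, E]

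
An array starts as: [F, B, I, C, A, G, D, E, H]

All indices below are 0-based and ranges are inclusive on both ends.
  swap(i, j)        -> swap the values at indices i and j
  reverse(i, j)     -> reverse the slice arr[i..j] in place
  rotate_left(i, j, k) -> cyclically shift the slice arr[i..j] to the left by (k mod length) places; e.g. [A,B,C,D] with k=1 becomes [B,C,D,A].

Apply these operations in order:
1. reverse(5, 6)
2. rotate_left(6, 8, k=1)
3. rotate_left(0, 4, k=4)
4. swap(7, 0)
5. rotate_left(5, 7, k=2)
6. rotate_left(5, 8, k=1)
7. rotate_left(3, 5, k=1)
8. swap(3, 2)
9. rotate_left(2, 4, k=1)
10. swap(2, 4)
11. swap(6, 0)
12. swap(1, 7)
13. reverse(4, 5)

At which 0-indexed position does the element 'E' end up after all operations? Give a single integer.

Answer: 0

Derivation:
After 1 (reverse(5, 6)): [F, B, I, C, A, D, G, E, H]
After 2 (rotate_left(6, 8, k=1)): [F, B, I, C, A, D, E, H, G]
After 3 (rotate_left(0, 4, k=4)): [A, F, B, I, C, D, E, H, G]
After 4 (swap(7, 0)): [H, F, B, I, C, D, E, A, G]
After 5 (rotate_left(5, 7, k=2)): [H, F, B, I, C, A, D, E, G]
After 6 (rotate_left(5, 8, k=1)): [H, F, B, I, C, D, E, G, A]
After 7 (rotate_left(3, 5, k=1)): [H, F, B, C, D, I, E, G, A]
After 8 (swap(3, 2)): [H, F, C, B, D, I, E, G, A]
After 9 (rotate_left(2, 4, k=1)): [H, F, B, D, C, I, E, G, A]
After 10 (swap(2, 4)): [H, F, C, D, B, I, E, G, A]
After 11 (swap(6, 0)): [E, F, C, D, B, I, H, G, A]
After 12 (swap(1, 7)): [E, G, C, D, B, I, H, F, A]
After 13 (reverse(4, 5)): [E, G, C, D, I, B, H, F, A]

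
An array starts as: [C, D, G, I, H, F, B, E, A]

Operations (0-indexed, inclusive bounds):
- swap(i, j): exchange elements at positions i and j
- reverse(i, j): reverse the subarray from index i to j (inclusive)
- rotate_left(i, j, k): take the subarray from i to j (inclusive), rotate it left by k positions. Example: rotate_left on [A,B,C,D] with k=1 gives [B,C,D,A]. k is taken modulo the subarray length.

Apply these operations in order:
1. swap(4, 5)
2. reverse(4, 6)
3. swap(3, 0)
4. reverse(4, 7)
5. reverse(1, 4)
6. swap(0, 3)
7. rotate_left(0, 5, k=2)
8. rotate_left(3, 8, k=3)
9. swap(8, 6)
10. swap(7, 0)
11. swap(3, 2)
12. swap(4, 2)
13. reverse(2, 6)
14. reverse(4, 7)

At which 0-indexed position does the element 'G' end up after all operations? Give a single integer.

Answer: 0

Derivation:
After 1 (swap(4, 5)): [C, D, G, I, F, H, B, E, A]
After 2 (reverse(4, 6)): [C, D, G, I, B, H, F, E, A]
After 3 (swap(3, 0)): [I, D, G, C, B, H, F, E, A]
After 4 (reverse(4, 7)): [I, D, G, C, E, F, H, B, A]
After 5 (reverse(1, 4)): [I, E, C, G, D, F, H, B, A]
After 6 (swap(0, 3)): [G, E, C, I, D, F, H, B, A]
After 7 (rotate_left(0, 5, k=2)): [C, I, D, F, G, E, H, B, A]
After 8 (rotate_left(3, 8, k=3)): [C, I, D, H, B, A, F, G, E]
After 9 (swap(8, 6)): [C, I, D, H, B, A, E, G, F]
After 10 (swap(7, 0)): [G, I, D, H, B, A, E, C, F]
After 11 (swap(3, 2)): [G, I, H, D, B, A, E, C, F]
After 12 (swap(4, 2)): [G, I, B, D, H, A, E, C, F]
After 13 (reverse(2, 6)): [G, I, E, A, H, D, B, C, F]
After 14 (reverse(4, 7)): [G, I, E, A, C, B, D, H, F]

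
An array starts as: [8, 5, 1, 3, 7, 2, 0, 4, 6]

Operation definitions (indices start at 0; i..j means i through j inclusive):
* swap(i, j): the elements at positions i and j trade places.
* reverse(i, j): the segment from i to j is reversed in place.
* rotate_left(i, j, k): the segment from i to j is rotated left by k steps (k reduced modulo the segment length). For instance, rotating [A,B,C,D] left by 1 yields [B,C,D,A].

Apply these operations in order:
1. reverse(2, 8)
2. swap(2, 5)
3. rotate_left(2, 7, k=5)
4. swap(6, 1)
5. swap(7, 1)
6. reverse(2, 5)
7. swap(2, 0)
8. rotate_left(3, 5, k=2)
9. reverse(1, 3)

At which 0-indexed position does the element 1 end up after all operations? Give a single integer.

After 1 (reverse(2, 8)): [8, 5, 6, 4, 0, 2, 7, 3, 1]
After 2 (swap(2, 5)): [8, 5, 2, 4, 0, 6, 7, 3, 1]
After 3 (rotate_left(2, 7, k=5)): [8, 5, 3, 2, 4, 0, 6, 7, 1]
After 4 (swap(6, 1)): [8, 6, 3, 2, 4, 0, 5, 7, 1]
After 5 (swap(7, 1)): [8, 7, 3, 2, 4, 0, 5, 6, 1]
After 6 (reverse(2, 5)): [8, 7, 0, 4, 2, 3, 5, 6, 1]
After 7 (swap(2, 0)): [0, 7, 8, 4, 2, 3, 5, 6, 1]
After 8 (rotate_left(3, 5, k=2)): [0, 7, 8, 3, 4, 2, 5, 6, 1]
After 9 (reverse(1, 3)): [0, 3, 8, 7, 4, 2, 5, 6, 1]

Answer: 8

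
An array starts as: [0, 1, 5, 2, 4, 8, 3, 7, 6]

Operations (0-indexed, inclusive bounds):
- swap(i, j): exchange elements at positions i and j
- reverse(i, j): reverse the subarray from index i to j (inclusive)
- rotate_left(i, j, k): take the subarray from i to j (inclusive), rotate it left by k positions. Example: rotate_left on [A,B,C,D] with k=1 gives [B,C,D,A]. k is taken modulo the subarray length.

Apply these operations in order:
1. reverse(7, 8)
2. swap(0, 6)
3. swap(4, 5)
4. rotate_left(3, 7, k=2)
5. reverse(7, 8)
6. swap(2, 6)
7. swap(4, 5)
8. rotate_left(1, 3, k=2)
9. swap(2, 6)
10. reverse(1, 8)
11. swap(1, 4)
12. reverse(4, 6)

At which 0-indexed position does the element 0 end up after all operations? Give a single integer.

Answer: 1

Derivation:
After 1 (reverse(7, 8)): [0, 1, 5, 2, 4, 8, 3, 6, 7]
After 2 (swap(0, 6)): [3, 1, 5, 2, 4, 8, 0, 6, 7]
After 3 (swap(4, 5)): [3, 1, 5, 2, 8, 4, 0, 6, 7]
After 4 (rotate_left(3, 7, k=2)): [3, 1, 5, 4, 0, 6, 2, 8, 7]
After 5 (reverse(7, 8)): [3, 1, 5, 4, 0, 6, 2, 7, 8]
After 6 (swap(2, 6)): [3, 1, 2, 4, 0, 6, 5, 7, 8]
After 7 (swap(4, 5)): [3, 1, 2, 4, 6, 0, 5, 7, 8]
After 8 (rotate_left(1, 3, k=2)): [3, 4, 1, 2, 6, 0, 5, 7, 8]
After 9 (swap(2, 6)): [3, 4, 5, 2, 6, 0, 1, 7, 8]
After 10 (reverse(1, 8)): [3, 8, 7, 1, 0, 6, 2, 5, 4]
After 11 (swap(1, 4)): [3, 0, 7, 1, 8, 6, 2, 5, 4]
After 12 (reverse(4, 6)): [3, 0, 7, 1, 2, 6, 8, 5, 4]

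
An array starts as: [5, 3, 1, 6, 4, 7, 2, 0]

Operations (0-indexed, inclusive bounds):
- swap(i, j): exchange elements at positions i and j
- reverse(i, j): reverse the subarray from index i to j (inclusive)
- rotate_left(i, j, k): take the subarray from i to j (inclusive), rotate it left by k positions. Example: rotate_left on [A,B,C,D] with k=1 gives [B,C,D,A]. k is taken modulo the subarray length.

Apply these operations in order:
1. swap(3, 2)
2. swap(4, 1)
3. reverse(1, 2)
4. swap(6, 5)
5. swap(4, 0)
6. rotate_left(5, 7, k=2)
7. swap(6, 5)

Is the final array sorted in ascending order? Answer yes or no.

After 1 (swap(3, 2)): [5, 3, 6, 1, 4, 7, 2, 0]
After 2 (swap(4, 1)): [5, 4, 6, 1, 3, 7, 2, 0]
After 3 (reverse(1, 2)): [5, 6, 4, 1, 3, 7, 2, 0]
After 4 (swap(6, 5)): [5, 6, 4, 1, 3, 2, 7, 0]
After 5 (swap(4, 0)): [3, 6, 4, 1, 5, 2, 7, 0]
After 6 (rotate_left(5, 7, k=2)): [3, 6, 4, 1, 5, 0, 2, 7]
After 7 (swap(6, 5)): [3, 6, 4, 1, 5, 2, 0, 7]

Answer: no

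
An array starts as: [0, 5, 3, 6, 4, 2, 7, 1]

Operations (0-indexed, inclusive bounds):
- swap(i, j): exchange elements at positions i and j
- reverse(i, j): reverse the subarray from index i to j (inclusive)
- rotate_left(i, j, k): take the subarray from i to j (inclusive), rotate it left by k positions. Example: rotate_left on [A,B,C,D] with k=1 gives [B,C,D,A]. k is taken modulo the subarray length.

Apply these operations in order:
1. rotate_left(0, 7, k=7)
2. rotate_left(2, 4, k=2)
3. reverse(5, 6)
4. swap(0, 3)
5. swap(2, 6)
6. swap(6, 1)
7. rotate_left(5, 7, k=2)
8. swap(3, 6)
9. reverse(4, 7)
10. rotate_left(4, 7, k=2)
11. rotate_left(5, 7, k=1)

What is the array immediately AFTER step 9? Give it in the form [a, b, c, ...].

Answer: [5, 6, 4, 2, 0, 1, 7, 3]

Derivation:
After 1 (rotate_left(0, 7, k=7)): [1, 0, 5, 3, 6, 4, 2, 7]
After 2 (rotate_left(2, 4, k=2)): [1, 0, 6, 5, 3, 4, 2, 7]
After 3 (reverse(5, 6)): [1, 0, 6, 5, 3, 2, 4, 7]
After 4 (swap(0, 3)): [5, 0, 6, 1, 3, 2, 4, 7]
After 5 (swap(2, 6)): [5, 0, 4, 1, 3, 2, 6, 7]
After 6 (swap(6, 1)): [5, 6, 4, 1, 3, 2, 0, 7]
After 7 (rotate_left(5, 7, k=2)): [5, 6, 4, 1, 3, 7, 2, 0]
After 8 (swap(3, 6)): [5, 6, 4, 2, 3, 7, 1, 0]
After 9 (reverse(4, 7)): [5, 6, 4, 2, 0, 1, 7, 3]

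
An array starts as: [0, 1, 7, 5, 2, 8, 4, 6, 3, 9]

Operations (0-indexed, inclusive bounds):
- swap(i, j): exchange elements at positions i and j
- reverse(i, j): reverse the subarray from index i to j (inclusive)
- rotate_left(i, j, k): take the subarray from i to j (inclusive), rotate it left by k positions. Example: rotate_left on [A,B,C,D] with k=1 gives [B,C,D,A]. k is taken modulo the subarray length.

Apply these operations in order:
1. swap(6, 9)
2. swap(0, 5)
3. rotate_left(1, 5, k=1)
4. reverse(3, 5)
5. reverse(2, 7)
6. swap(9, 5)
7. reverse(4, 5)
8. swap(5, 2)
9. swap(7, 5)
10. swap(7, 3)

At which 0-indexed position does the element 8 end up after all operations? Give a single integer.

Answer: 0

Derivation:
After 1 (swap(6, 9)): [0, 1, 7, 5, 2, 8, 9, 6, 3, 4]
After 2 (swap(0, 5)): [8, 1, 7, 5, 2, 0, 9, 6, 3, 4]
After 3 (rotate_left(1, 5, k=1)): [8, 7, 5, 2, 0, 1, 9, 6, 3, 4]
After 4 (reverse(3, 5)): [8, 7, 5, 1, 0, 2, 9, 6, 3, 4]
After 5 (reverse(2, 7)): [8, 7, 6, 9, 2, 0, 1, 5, 3, 4]
After 6 (swap(9, 5)): [8, 7, 6, 9, 2, 4, 1, 5, 3, 0]
After 7 (reverse(4, 5)): [8, 7, 6, 9, 4, 2, 1, 5, 3, 0]
After 8 (swap(5, 2)): [8, 7, 2, 9, 4, 6, 1, 5, 3, 0]
After 9 (swap(7, 5)): [8, 7, 2, 9, 4, 5, 1, 6, 3, 0]
After 10 (swap(7, 3)): [8, 7, 2, 6, 4, 5, 1, 9, 3, 0]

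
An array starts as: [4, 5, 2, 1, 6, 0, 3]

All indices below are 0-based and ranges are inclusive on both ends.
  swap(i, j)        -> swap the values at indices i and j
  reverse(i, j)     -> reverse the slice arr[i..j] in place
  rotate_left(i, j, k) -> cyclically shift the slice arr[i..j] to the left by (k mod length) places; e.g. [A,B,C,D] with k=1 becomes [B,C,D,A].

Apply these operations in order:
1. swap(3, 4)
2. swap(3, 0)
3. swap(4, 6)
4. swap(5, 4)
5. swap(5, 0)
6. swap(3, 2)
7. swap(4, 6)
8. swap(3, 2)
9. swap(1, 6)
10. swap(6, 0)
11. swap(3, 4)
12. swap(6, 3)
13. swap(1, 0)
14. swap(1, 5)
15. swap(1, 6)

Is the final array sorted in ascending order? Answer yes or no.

Answer: yes

Derivation:
After 1 (swap(3, 4)): [4, 5, 2, 6, 1, 0, 3]
After 2 (swap(3, 0)): [6, 5, 2, 4, 1, 0, 3]
After 3 (swap(4, 6)): [6, 5, 2, 4, 3, 0, 1]
After 4 (swap(5, 4)): [6, 5, 2, 4, 0, 3, 1]
After 5 (swap(5, 0)): [3, 5, 2, 4, 0, 6, 1]
After 6 (swap(3, 2)): [3, 5, 4, 2, 0, 6, 1]
After 7 (swap(4, 6)): [3, 5, 4, 2, 1, 6, 0]
After 8 (swap(3, 2)): [3, 5, 2, 4, 1, 6, 0]
After 9 (swap(1, 6)): [3, 0, 2, 4, 1, 6, 5]
After 10 (swap(6, 0)): [5, 0, 2, 4, 1, 6, 3]
After 11 (swap(3, 4)): [5, 0, 2, 1, 4, 6, 3]
After 12 (swap(6, 3)): [5, 0, 2, 3, 4, 6, 1]
After 13 (swap(1, 0)): [0, 5, 2, 3, 4, 6, 1]
After 14 (swap(1, 5)): [0, 6, 2, 3, 4, 5, 1]
After 15 (swap(1, 6)): [0, 1, 2, 3, 4, 5, 6]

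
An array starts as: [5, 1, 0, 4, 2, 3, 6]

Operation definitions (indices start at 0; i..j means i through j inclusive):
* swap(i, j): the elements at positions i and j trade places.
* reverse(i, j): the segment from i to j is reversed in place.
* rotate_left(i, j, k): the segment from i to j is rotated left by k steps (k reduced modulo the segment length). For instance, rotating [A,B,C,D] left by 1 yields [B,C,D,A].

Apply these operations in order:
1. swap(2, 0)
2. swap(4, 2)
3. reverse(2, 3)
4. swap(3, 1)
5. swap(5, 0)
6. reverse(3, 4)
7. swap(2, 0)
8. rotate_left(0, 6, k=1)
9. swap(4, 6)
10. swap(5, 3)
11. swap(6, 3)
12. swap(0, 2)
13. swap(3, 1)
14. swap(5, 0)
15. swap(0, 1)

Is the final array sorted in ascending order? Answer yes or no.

Answer: yes

Derivation:
After 1 (swap(2, 0)): [0, 1, 5, 4, 2, 3, 6]
After 2 (swap(4, 2)): [0, 1, 2, 4, 5, 3, 6]
After 3 (reverse(2, 3)): [0, 1, 4, 2, 5, 3, 6]
After 4 (swap(3, 1)): [0, 2, 4, 1, 5, 3, 6]
After 5 (swap(5, 0)): [3, 2, 4, 1, 5, 0, 6]
After 6 (reverse(3, 4)): [3, 2, 4, 5, 1, 0, 6]
After 7 (swap(2, 0)): [4, 2, 3, 5, 1, 0, 6]
After 8 (rotate_left(0, 6, k=1)): [2, 3, 5, 1, 0, 6, 4]
After 9 (swap(4, 6)): [2, 3, 5, 1, 4, 6, 0]
After 10 (swap(5, 3)): [2, 3, 5, 6, 4, 1, 0]
After 11 (swap(6, 3)): [2, 3, 5, 0, 4, 1, 6]
After 12 (swap(0, 2)): [5, 3, 2, 0, 4, 1, 6]
After 13 (swap(3, 1)): [5, 0, 2, 3, 4, 1, 6]
After 14 (swap(5, 0)): [1, 0, 2, 3, 4, 5, 6]
After 15 (swap(0, 1)): [0, 1, 2, 3, 4, 5, 6]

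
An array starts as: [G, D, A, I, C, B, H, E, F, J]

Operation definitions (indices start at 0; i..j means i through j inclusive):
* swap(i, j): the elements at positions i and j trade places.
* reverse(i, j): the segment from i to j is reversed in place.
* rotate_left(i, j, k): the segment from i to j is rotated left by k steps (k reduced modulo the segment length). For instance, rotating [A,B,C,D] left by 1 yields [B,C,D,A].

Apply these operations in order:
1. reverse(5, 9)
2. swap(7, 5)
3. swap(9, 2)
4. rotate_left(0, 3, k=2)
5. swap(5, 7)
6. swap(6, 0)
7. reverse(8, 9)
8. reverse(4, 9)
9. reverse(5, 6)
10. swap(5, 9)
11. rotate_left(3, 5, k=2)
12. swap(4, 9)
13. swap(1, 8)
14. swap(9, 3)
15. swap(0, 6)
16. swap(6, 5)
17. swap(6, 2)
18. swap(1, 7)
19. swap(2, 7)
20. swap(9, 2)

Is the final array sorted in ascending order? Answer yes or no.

Answer: yes

Derivation:
After 1 (reverse(5, 9)): [G, D, A, I, C, J, F, E, H, B]
After 2 (swap(7, 5)): [G, D, A, I, C, E, F, J, H, B]
After 3 (swap(9, 2)): [G, D, B, I, C, E, F, J, H, A]
After 4 (rotate_left(0, 3, k=2)): [B, I, G, D, C, E, F, J, H, A]
After 5 (swap(5, 7)): [B, I, G, D, C, J, F, E, H, A]
After 6 (swap(6, 0)): [F, I, G, D, C, J, B, E, H, A]
After 7 (reverse(8, 9)): [F, I, G, D, C, J, B, E, A, H]
After 8 (reverse(4, 9)): [F, I, G, D, H, A, E, B, J, C]
After 9 (reverse(5, 6)): [F, I, G, D, H, E, A, B, J, C]
After 10 (swap(5, 9)): [F, I, G, D, H, C, A, B, J, E]
After 11 (rotate_left(3, 5, k=2)): [F, I, G, C, D, H, A, B, J, E]
After 12 (swap(4, 9)): [F, I, G, C, E, H, A, B, J, D]
After 13 (swap(1, 8)): [F, J, G, C, E, H, A, B, I, D]
After 14 (swap(9, 3)): [F, J, G, D, E, H, A, B, I, C]
After 15 (swap(0, 6)): [A, J, G, D, E, H, F, B, I, C]
After 16 (swap(6, 5)): [A, J, G, D, E, F, H, B, I, C]
After 17 (swap(6, 2)): [A, J, H, D, E, F, G, B, I, C]
After 18 (swap(1, 7)): [A, B, H, D, E, F, G, J, I, C]
After 19 (swap(2, 7)): [A, B, J, D, E, F, G, H, I, C]
After 20 (swap(9, 2)): [A, B, C, D, E, F, G, H, I, J]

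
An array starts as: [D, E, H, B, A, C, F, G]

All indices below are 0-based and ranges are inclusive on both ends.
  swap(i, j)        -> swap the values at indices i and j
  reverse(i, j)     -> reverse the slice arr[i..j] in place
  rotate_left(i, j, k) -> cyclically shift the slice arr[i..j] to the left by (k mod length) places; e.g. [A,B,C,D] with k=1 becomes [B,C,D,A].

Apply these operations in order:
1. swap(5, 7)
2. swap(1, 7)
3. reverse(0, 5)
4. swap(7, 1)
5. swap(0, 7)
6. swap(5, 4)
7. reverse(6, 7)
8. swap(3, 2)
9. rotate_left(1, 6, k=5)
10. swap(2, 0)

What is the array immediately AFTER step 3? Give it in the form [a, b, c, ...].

Answer: [G, A, B, H, C, D, F, E]

Derivation:
After 1 (swap(5, 7)): [D, E, H, B, A, G, F, C]
After 2 (swap(1, 7)): [D, C, H, B, A, G, F, E]
After 3 (reverse(0, 5)): [G, A, B, H, C, D, F, E]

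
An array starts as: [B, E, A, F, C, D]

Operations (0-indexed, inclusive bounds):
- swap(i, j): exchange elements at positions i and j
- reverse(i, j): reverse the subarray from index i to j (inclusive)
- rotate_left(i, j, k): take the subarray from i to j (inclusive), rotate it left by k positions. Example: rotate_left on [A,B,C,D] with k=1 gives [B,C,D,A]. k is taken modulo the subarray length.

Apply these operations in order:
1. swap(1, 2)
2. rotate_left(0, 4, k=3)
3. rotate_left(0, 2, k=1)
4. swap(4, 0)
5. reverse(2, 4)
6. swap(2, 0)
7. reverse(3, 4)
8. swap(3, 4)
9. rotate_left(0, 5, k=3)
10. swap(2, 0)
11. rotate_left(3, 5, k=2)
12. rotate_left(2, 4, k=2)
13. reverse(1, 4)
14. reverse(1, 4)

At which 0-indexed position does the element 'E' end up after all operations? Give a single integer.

Answer: 4

Derivation:
After 1 (swap(1, 2)): [B, A, E, F, C, D]
After 2 (rotate_left(0, 4, k=3)): [F, C, B, A, E, D]
After 3 (rotate_left(0, 2, k=1)): [C, B, F, A, E, D]
After 4 (swap(4, 0)): [E, B, F, A, C, D]
After 5 (reverse(2, 4)): [E, B, C, A, F, D]
After 6 (swap(2, 0)): [C, B, E, A, F, D]
After 7 (reverse(3, 4)): [C, B, E, F, A, D]
After 8 (swap(3, 4)): [C, B, E, A, F, D]
After 9 (rotate_left(0, 5, k=3)): [A, F, D, C, B, E]
After 10 (swap(2, 0)): [D, F, A, C, B, E]
After 11 (rotate_left(3, 5, k=2)): [D, F, A, E, C, B]
After 12 (rotate_left(2, 4, k=2)): [D, F, C, A, E, B]
After 13 (reverse(1, 4)): [D, E, A, C, F, B]
After 14 (reverse(1, 4)): [D, F, C, A, E, B]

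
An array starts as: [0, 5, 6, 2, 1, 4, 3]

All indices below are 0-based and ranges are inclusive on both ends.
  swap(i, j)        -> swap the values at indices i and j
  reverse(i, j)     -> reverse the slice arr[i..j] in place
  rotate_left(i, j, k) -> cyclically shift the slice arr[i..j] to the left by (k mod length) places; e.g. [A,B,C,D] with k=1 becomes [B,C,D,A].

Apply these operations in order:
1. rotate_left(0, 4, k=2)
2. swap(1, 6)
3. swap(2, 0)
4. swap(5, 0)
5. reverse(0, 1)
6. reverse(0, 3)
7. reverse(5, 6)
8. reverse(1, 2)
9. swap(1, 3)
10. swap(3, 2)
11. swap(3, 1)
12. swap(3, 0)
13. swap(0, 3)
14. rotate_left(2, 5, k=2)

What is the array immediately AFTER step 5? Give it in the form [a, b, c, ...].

After 1 (rotate_left(0, 4, k=2)): [6, 2, 1, 0, 5, 4, 3]
After 2 (swap(1, 6)): [6, 3, 1, 0, 5, 4, 2]
After 3 (swap(2, 0)): [1, 3, 6, 0, 5, 4, 2]
After 4 (swap(5, 0)): [4, 3, 6, 0, 5, 1, 2]
After 5 (reverse(0, 1)): [3, 4, 6, 0, 5, 1, 2]

Answer: [3, 4, 6, 0, 5, 1, 2]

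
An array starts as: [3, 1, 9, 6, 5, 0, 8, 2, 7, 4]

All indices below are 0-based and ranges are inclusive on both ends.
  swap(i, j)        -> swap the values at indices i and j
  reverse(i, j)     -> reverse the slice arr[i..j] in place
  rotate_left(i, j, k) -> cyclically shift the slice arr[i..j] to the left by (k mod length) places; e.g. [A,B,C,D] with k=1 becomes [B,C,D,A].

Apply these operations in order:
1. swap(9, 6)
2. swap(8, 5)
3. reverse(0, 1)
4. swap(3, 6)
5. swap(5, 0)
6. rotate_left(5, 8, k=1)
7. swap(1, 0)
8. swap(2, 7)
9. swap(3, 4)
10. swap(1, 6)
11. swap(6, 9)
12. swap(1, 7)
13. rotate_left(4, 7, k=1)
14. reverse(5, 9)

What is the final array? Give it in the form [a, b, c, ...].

Answer: [3, 9, 0, 5, 6, 7, 1, 4, 2, 8]

Derivation:
After 1 (swap(9, 6)): [3, 1, 9, 6, 5, 0, 4, 2, 7, 8]
After 2 (swap(8, 5)): [3, 1, 9, 6, 5, 7, 4, 2, 0, 8]
After 3 (reverse(0, 1)): [1, 3, 9, 6, 5, 7, 4, 2, 0, 8]
After 4 (swap(3, 6)): [1, 3, 9, 4, 5, 7, 6, 2, 0, 8]
After 5 (swap(5, 0)): [7, 3, 9, 4, 5, 1, 6, 2, 0, 8]
After 6 (rotate_left(5, 8, k=1)): [7, 3, 9, 4, 5, 6, 2, 0, 1, 8]
After 7 (swap(1, 0)): [3, 7, 9, 4, 5, 6, 2, 0, 1, 8]
After 8 (swap(2, 7)): [3, 7, 0, 4, 5, 6, 2, 9, 1, 8]
After 9 (swap(3, 4)): [3, 7, 0, 5, 4, 6, 2, 9, 1, 8]
After 10 (swap(1, 6)): [3, 2, 0, 5, 4, 6, 7, 9, 1, 8]
After 11 (swap(6, 9)): [3, 2, 0, 5, 4, 6, 8, 9, 1, 7]
After 12 (swap(1, 7)): [3, 9, 0, 5, 4, 6, 8, 2, 1, 7]
After 13 (rotate_left(4, 7, k=1)): [3, 9, 0, 5, 6, 8, 2, 4, 1, 7]
After 14 (reverse(5, 9)): [3, 9, 0, 5, 6, 7, 1, 4, 2, 8]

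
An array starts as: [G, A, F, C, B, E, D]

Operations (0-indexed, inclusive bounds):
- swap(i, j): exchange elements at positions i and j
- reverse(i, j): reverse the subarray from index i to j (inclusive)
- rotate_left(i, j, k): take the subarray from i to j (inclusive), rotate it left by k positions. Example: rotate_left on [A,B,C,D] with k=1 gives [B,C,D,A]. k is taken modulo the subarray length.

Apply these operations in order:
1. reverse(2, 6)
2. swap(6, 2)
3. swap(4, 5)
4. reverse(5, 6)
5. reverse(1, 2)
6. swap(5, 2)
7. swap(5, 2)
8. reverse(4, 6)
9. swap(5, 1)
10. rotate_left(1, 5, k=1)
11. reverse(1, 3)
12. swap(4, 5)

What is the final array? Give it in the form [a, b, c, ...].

After 1 (reverse(2, 6)): [G, A, D, E, B, C, F]
After 2 (swap(6, 2)): [G, A, F, E, B, C, D]
After 3 (swap(4, 5)): [G, A, F, E, C, B, D]
After 4 (reverse(5, 6)): [G, A, F, E, C, D, B]
After 5 (reverse(1, 2)): [G, F, A, E, C, D, B]
After 6 (swap(5, 2)): [G, F, D, E, C, A, B]
After 7 (swap(5, 2)): [G, F, A, E, C, D, B]
After 8 (reverse(4, 6)): [G, F, A, E, B, D, C]
After 9 (swap(5, 1)): [G, D, A, E, B, F, C]
After 10 (rotate_left(1, 5, k=1)): [G, A, E, B, F, D, C]
After 11 (reverse(1, 3)): [G, B, E, A, F, D, C]
After 12 (swap(4, 5)): [G, B, E, A, D, F, C]

Answer: [G, B, E, A, D, F, C]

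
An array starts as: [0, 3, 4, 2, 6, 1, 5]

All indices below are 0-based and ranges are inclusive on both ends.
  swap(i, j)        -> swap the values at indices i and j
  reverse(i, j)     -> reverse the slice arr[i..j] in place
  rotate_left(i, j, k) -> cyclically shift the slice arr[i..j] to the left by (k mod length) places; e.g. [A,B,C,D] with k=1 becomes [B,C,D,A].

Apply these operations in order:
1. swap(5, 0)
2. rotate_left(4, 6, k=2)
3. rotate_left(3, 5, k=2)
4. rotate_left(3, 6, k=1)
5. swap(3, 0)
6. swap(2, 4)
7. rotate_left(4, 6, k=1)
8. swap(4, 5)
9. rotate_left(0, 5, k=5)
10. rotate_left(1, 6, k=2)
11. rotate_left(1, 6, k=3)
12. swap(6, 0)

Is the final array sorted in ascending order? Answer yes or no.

Answer: no

Derivation:
After 1 (swap(5, 0)): [1, 3, 4, 2, 6, 0, 5]
After 2 (rotate_left(4, 6, k=2)): [1, 3, 4, 2, 5, 6, 0]
After 3 (rotate_left(3, 5, k=2)): [1, 3, 4, 6, 2, 5, 0]
After 4 (rotate_left(3, 6, k=1)): [1, 3, 4, 2, 5, 0, 6]
After 5 (swap(3, 0)): [2, 3, 4, 1, 5, 0, 6]
After 6 (swap(2, 4)): [2, 3, 5, 1, 4, 0, 6]
After 7 (rotate_left(4, 6, k=1)): [2, 3, 5, 1, 0, 6, 4]
After 8 (swap(4, 5)): [2, 3, 5, 1, 6, 0, 4]
After 9 (rotate_left(0, 5, k=5)): [0, 2, 3, 5, 1, 6, 4]
After 10 (rotate_left(1, 6, k=2)): [0, 5, 1, 6, 4, 2, 3]
After 11 (rotate_left(1, 6, k=3)): [0, 4, 2, 3, 5, 1, 6]
After 12 (swap(6, 0)): [6, 4, 2, 3, 5, 1, 0]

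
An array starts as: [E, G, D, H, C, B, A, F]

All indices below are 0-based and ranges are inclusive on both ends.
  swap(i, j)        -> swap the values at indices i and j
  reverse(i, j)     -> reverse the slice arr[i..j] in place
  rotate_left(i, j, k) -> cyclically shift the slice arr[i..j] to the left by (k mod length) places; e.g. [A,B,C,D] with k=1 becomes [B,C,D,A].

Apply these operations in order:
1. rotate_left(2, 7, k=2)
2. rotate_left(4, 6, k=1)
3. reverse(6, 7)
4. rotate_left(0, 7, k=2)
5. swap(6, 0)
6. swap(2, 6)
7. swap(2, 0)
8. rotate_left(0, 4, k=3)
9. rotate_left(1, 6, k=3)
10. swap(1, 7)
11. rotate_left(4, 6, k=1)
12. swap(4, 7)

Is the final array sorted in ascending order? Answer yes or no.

Answer: no

Derivation:
After 1 (rotate_left(2, 7, k=2)): [E, G, C, B, A, F, D, H]
After 2 (rotate_left(4, 6, k=1)): [E, G, C, B, F, D, A, H]
After 3 (reverse(6, 7)): [E, G, C, B, F, D, H, A]
After 4 (rotate_left(0, 7, k=2)): [C, B, F, D, H, A, E, G]
After 5 (swap(6, 0)): [E, B, F, D, H, A, C, G]
After 6 (swap(2, 6)): [E, B, C, D, H, A, F, G]
After 7 (swap(2, 0)): [C, B, E, D, H, A, F, G]
After 8 (rotate_left(0, 4, k=3)): [D, H, C, B, E, A, F, G]
After 9 (rotate_left(1, 6, k=3)): [D, E, A, F, H, C, B, G]
After 10 (swap(1, 7)): [D, G, A, F, H, C, B, E]
After 11 (rotate_left(4, 6, k=1)): [D, G, A, F, C, B, H, E]
After 12 (swap(4, 7)): [D, G, A, F, E, B, H, C]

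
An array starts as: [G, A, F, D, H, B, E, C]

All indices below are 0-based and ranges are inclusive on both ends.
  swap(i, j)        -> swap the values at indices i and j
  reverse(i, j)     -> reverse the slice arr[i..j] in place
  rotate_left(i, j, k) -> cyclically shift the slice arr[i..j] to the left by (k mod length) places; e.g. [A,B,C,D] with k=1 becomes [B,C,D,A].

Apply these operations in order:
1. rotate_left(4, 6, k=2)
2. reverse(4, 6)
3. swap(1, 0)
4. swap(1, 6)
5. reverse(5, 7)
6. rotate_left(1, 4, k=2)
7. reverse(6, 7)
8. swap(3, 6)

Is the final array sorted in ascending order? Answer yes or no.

After 1 (rotate_left(4, 6, k=2)): [G, A, F, D, E, H, B, C]
After 2 (reverse(4, 6)): [G, A, F, D, B, H, E, C]
After 3 (swap(1, 0)): [A, G, F, D, B, H, E, C]
After 4 (swap(1, 6)): [A, E, F, D, B, H, G, C]
After 5 (reverse(5, 7)): [A, E, F, D, B, C, G, H]
After 6 (rotate_left(1, 4, k=2)): [A, D, B, E, F, C, G, H]
After 7 (reverse(6, 7)): [A, D, B, E, F, C, H, G]
After 8 (swap(3, 6)): [A, D, B, H, F, C, E, G]

Answer: no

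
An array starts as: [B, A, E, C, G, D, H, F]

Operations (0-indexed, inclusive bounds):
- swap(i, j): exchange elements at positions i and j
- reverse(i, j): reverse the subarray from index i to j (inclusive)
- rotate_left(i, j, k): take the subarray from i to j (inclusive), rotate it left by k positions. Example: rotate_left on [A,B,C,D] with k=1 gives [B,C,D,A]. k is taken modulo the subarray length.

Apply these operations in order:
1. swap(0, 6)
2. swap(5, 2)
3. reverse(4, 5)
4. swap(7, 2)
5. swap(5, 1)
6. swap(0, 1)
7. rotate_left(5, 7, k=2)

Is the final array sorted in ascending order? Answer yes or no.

Answer: no

Derivation:
After 1 (swap(0, 6)): [H, A, E, C, G, D, B, F]
After 2 (swap(5, 2)): [H, A, D, C, G, E, B, F]
After 3 (reverse(4, 5)): [H, A, D, C, E, G, B, F]
After 4 (swap(7, 2)): [H, A, F, C, E, G, B, D]
After 5 (swap(5, 1)): [H, G, F, C, E, A, B, D]
After 6 (swap(0, 1)): [G, H, F, C, E, A, B, D]
After 7 (rotate_left(5, 7, k=2)): [G, H, F, C, E, D, A, B]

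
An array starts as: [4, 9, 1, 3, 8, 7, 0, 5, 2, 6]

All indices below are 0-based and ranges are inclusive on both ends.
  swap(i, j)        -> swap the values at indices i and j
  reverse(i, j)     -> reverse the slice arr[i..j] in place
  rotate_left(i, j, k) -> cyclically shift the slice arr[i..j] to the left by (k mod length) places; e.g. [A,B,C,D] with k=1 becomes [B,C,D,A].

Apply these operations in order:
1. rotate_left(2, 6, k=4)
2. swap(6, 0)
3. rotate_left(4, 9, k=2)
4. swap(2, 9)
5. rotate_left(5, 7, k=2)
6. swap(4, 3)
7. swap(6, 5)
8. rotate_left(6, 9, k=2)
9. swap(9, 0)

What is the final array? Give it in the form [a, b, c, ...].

After 1 (rotate_left(2, 6, k=4)): [4, 9, 0, 1, 3, 8, 7, 5, 2, 6]
After 2 (swap(6, 0)): [7, 9, 0, 1, 3, 8, 4, 5, 2, 6]
After 3 (rotate_left(4, 9, k=2)): [7, 9, 0, 1, 4, 5, 2, 6, 3, 8]
After 4 (swap(2, 9)): [7, 9, 8, 1, 4, 5, 2, 6, 3, 0]
After 5 (rotate_left(5, 7, k=2)): [7, 9, 8, 1, 4, 6, 5, 2, 3, 0]
After 6 (swap(4, 3)): [7, 9, 8, 4, 1, 6, 5, 2, 3, 0]
After 7 (swap(6, 5)): [7, 9, 8, 4, 1, 5, 6, 2, 3, 0]
After 8 (rotate_left(6, 9, k=2)): [7, 9, 8, 4, 1, 5, 3, 0, 6, 2]
After 9 (swap(9, 0)): [2, 9, 8, 4, 1, 5, 3, 0, 6, 7]

Answer: [2, 9, 8, 4, 1, 5, 3, 0, 6, 7]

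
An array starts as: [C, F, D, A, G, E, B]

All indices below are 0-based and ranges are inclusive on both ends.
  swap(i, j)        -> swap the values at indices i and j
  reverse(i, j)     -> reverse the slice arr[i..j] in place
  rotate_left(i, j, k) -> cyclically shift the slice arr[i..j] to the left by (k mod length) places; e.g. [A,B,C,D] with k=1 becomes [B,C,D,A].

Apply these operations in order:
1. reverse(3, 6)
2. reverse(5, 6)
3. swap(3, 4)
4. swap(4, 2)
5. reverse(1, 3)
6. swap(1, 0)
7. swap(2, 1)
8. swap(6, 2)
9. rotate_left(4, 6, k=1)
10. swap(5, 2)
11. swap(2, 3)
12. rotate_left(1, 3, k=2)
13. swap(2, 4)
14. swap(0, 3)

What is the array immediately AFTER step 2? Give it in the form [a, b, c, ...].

Answer: [C, F, D, B, E, A, G]

Derivation:
After 1 (reverse(3, 6)): [C, F, D, B, E, G, A]
After 2 (reverse(5, 6)): [C, F, D, B, E, A, G]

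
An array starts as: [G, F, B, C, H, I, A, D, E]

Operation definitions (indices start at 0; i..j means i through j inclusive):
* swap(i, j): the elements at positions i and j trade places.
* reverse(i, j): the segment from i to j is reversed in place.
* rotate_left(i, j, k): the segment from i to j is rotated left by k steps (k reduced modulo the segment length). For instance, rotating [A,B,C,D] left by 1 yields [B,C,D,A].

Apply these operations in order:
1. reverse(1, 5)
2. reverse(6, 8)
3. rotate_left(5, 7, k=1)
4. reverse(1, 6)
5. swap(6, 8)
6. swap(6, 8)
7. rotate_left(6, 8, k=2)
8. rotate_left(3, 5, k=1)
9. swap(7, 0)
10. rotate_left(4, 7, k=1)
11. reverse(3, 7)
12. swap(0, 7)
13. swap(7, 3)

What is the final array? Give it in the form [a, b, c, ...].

Answer: [C, D, E, I, G, A, B, H, F]

Derivation:
After 1 (reverse(1, 5)): [G, I, H, C, B, F, A, D, E]
After 2 (reverse(6, 8)): [G, I, H, C, B, F, E, D, A]
After 3 (rotate_left(5, 7, k=1)): [G, I, H, C, B, E, D, F, A]
After 4 (reverse(1, 6)): [G, D, E, B, C, H, I, F, A]
After 5 (swap(6, 8)): [G, D, E, B, C, H, A, F, I]
After 6 (swap(6, 8)): [G, D, E, B, C, H, I, F, A]
After 7 (rotate_left(6, 8, k=2)): [G, D, E, B, C, H, A, I, F]
After 8 (rotate_left(3, 5, k=1)): [G, D, E, C, H, B, A, I, F]
After 9 (swap(7, 0)): [I, D, E, C, H, B, A, G, F]
After 10 (rotate_left(4, 7, k=1)): [I, D, E, C, B, A, G, H, F]
After 11 (reverse(3, 7)): [I, D, E, H, G, A, B, C, F]
After 12 (swap(0, 7)): [C, D, E, H, G, A, B, I, F]
After 13 (swap(7, 3)): [C, D, E, I, G, A, B, H, F]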